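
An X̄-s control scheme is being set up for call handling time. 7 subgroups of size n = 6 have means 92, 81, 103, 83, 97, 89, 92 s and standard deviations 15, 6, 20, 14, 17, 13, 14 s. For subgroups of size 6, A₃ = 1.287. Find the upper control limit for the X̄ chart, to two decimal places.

X̄̄ = (92 + 81 + 103 + 83 + 97 + 89 + 92) / 7 = 91.0000
s̄ = (15 + 6 + 20 + 14 + 17 + 13 + 14) / 7 = 14.1429
UCL = X̄̄ + A₃·s̄ = 91.0000 + 1.287 × 14.1429 = 109.2019

109.20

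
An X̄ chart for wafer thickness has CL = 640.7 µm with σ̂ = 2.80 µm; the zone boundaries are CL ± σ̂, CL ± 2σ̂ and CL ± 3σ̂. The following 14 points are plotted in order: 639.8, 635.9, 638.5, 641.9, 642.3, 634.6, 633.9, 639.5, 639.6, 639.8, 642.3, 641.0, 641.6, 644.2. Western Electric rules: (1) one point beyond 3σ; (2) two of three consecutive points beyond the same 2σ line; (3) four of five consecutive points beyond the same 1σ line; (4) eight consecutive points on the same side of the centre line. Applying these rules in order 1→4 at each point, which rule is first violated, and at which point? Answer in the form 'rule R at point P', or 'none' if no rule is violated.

rule 2 at point 7

Zone of each point (C = within 1σ̂, B = 1σ̂–2σ̂, A = 2σ̂–3σ̂, * = beyond 3σ̂; sign = side of CL): 1:-C, 2:-B, 3:-C, 4:+C, 5:+C, 6:-A, 7:-A, 8:-C, 9:-C, 10:-C, 11:+C, 12:+C, 13:+C, 14:+B
Rule 2 (two of three consecutive points beyond the same 2σ limit) is satisfied at point 7.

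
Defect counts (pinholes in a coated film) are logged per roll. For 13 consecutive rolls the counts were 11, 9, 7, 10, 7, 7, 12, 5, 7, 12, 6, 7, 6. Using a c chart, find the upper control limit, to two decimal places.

c̄ = (11 + 9 + 7 + 10 + 7 + 7 + 12 + 5 + 7 + 12 + 6 + 7 + 6) / 13 = 106 / 13 = 8.1538
UCL = c̄ + 3√c̄ = 8.1538 + 3 × √8.1538 = 8.1538 + 3 × 2.8555 = 16.7203

16.72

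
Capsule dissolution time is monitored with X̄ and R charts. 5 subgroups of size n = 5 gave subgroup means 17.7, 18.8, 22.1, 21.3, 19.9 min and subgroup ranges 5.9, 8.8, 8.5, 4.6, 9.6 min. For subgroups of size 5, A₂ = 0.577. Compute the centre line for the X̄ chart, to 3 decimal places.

19.960

X̄̄ = (17.7 + 18.8 + 22.1 + 21.3 + 19.9) / 5 = 99.8000 / 5 = 19.9600
CL = X̄̄ = 19.9600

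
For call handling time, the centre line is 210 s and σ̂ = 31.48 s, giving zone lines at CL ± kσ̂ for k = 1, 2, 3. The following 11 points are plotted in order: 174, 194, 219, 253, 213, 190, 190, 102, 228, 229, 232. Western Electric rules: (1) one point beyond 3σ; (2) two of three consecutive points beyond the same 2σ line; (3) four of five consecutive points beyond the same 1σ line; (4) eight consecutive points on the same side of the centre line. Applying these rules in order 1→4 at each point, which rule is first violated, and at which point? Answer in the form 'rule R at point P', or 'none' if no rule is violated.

Zone of each point (C = within 1σ̂, B = 1σ̂–2σ̂, A = 2σ̂–3σ̂, * = beyond 3σ̂; sign = side of CL): 1:-B, 2:-C, 3:+C, 4:+B, 5:+C, 6:-C, 7:-C, 8:-*, 9:+C, 10:+C, 11:+C
Rule 1 (one point beyond the 3σ limits) is satisfied at point 8.

rule 1 at point 8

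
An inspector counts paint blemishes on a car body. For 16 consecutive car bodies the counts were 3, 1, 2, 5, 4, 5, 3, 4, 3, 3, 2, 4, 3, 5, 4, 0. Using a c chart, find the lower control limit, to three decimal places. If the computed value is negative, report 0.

0.000

c̄ = (3 + 1 + 2 + 5 + 4 + 5 + 3 + 4 + 3 + 3 + 2 + 4 + 3 + 5 + 4 + 0) / 16 = 51 / 16 = 3.1875
LCL = c̄ − 3√c̄ = 3.1875 − 3 × 1.7854 = -2.1686 → 0 (cannot be negative)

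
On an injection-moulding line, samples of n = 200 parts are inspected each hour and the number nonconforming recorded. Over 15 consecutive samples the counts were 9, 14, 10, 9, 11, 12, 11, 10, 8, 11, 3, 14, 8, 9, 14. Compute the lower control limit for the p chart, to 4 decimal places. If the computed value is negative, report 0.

0.0043

p̄ = Σdᵢ / (k·n) = 153 / (15 × 200) = 0.05100
LCL = p̄ − 3·√(p̄(1−p̄)/n) = 0.05100 − 3 × 0.01556 = 0.00433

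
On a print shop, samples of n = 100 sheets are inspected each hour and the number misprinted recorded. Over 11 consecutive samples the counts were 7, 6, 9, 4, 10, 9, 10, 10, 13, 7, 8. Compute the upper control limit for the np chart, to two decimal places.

p̄ = Σdᵢ / (k·n) = 93 / (11 × 100) = 0.08455
UCL = np̄ + 3·√(np̄(1−p̄)) = 8.4545 + 3 × √(8.4545×0.91545) = 8.4545 + 3 × 2.7820 = 16.8007

16.80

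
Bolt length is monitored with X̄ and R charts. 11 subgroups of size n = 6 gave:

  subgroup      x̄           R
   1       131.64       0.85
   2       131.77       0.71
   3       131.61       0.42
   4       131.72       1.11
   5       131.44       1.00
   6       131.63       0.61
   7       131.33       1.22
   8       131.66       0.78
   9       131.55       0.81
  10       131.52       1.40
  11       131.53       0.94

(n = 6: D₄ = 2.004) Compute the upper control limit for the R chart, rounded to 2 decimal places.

R̄ = (0.85 + 0.71 + 0.42 + 1.11 + 1.00 + 0.61 + 1.22 + 0.78 + 0.81 + 1.40 + 0.94) / 11 = 9.8500 / 11 = 0.8955
UCL_R = D₄·R̄ = 2.004 × 0.8955 = 1.7945

1.79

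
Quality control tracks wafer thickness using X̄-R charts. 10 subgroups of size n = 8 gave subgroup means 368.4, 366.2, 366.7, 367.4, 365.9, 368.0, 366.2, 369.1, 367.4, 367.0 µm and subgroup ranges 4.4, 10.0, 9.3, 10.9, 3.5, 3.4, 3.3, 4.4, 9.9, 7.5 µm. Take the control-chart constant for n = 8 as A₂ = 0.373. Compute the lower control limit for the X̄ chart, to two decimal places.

X̄̄ = (368.4 + 366.2 + 366.7 + 367.4 + 365.9 + 368.0 + 366.2 + 369.1 + 367.4 + 367.0) / 10 = 3672.3000 / 10 = 367.2300
R̄ = (4.4 + 10.0 + 9.3 + 10.9 + 3.5 + 3.4 + 3.3 + 4.4 + 9.9 + 7.5) / 10 = 66.6000 / 10 = 6.6600
LCL = X̄̄ − A₂·R̄ = 367.2300 − 0.373 × 6.6600 = 364.7458

364.75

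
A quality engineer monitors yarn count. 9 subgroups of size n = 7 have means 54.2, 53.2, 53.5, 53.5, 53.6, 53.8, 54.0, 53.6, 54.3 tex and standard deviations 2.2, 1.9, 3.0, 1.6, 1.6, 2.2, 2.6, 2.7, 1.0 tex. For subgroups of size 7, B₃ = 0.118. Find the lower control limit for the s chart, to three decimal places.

0.246

s̄ = (2.2 + 1.9 + 3.0 + 1.6 + 1.6 + 2.2 + 2.6 + 2.7 + 1.0) / 9 = 2.0889
LCL_s = B₃·s̄ = 0.118 × 2.0889 = 0.2465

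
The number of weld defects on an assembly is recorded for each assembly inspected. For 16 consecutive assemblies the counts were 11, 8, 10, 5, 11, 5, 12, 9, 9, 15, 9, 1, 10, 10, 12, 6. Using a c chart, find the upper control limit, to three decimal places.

17.906

c̄ = (11 + 8 + 10 + 5 + 11 + 5 + 12 + 9 + 9 + 15 + 9 + 1 + 10 + 10 + 12 + 6) / 16 = 143 / 16 = 8.9375
UCL = c̄ + 3√c̄ = 8.9375 + 3 × √8.9375 = 8.9375 + 3 × 2.9896 = 17.9062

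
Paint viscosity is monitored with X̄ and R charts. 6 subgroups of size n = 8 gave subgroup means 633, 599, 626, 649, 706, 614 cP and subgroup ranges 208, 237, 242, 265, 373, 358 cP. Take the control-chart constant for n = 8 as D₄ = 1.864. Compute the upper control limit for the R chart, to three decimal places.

R̄ = (208 + 237 + 242 + 265 + 373 + 358) / 6 = 1683.0000 / 6 = 280.5000
UCL_R = D₄·R̄ = 1.864 × 280.5000 = 522.8520

522.852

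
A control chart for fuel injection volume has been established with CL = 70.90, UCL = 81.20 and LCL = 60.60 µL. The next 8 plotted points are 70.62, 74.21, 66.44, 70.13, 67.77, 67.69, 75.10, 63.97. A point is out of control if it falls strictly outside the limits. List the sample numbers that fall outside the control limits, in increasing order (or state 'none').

none

All 8 points lie within [60.60, 81.20].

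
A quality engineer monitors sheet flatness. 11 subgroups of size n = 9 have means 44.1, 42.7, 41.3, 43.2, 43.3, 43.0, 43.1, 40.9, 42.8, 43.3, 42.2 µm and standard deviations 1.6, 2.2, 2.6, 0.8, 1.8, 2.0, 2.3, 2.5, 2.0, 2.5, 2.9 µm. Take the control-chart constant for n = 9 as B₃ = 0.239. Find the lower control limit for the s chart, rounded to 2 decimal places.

0.50

s̄ = (1.6 + 2.2 + 2.6 + 0.8 + 1.8 + 2.0 + 2.3 + 2.5 + 2.0 + 2.5 + 2.9) / 11 = 2.1091
LCL_s = B₃·s̄ = 0.239 × 2.1091 = 0.5041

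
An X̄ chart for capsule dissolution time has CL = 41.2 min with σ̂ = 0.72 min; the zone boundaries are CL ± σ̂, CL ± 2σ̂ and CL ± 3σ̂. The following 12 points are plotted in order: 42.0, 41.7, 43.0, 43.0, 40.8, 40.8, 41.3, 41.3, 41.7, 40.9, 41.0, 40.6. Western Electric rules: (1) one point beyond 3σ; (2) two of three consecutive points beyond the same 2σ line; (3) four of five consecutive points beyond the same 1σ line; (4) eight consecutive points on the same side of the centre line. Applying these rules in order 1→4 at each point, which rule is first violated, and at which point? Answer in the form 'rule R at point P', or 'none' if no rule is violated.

Zone of each point (C = within 1σ̂, B = 1σ̂–2σ̂, A = 2σ̂–3σ̂, * = beyond 3σ̂; sign = side of CL): 1:+B, 2:+C, 3:+A, 4:+A, 5:-C, 6:-C, 7:+C, 8:+C, 9:+C, 10:-C, 11:-C, 12:-C
Rule 2 (two of three consecutive points beyond the same 2σ limit) is satisfied at point 4.

rule 2 at point 4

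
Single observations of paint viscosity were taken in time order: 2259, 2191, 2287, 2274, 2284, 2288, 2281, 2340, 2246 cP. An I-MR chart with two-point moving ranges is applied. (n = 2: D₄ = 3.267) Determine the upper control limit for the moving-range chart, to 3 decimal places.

Moving ranges: 68, 96, 13, 10, 4, 7, 59, 94; M̄R̄ = 351.0000 / 8 = 43.8750
UCL_MR = D₄·M̄R̄ = 3.267 × 43.8750 = 143.3396

143.340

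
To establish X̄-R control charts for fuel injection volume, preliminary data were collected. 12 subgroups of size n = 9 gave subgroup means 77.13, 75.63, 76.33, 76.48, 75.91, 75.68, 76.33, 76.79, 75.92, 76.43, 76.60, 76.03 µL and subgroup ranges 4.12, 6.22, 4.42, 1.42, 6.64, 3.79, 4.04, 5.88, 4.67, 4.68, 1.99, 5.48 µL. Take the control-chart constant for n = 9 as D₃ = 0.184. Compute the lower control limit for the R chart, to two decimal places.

R̄ = (4.12 + 6.22 + 4.42 + 1.42 + 6.64 + 3.79 + 4.04 + 5.88 + 4.67 + 4.68 + 1.99 + 5.48) / 12 = 53.3500 / 12 = 4.4458
LCL_R = D₃·R̄ = 0.184 × 4.4458 = 0.8180

0.82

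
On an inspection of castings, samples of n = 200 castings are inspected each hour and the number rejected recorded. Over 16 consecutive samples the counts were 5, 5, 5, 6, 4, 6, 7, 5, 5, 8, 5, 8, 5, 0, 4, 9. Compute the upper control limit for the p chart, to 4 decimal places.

0.0617

p̄ = Σdᵢ / (k·n) = 87 / (16 × 200) = 0.02719
UCL = p̄ + 3·√(p̄(1−p̄)/n) = 0.02719 + 3 × √(0.02719×0.97281/200) = 0.02719 + 3 × 0.01150 = 0.06169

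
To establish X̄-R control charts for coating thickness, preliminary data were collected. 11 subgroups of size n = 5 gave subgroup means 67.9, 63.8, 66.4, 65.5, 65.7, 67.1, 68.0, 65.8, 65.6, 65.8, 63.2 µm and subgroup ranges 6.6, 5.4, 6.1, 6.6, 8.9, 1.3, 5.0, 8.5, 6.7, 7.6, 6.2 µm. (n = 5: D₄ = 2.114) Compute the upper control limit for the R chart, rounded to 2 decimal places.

R̄ = (6.6 + 5.4 + 6.1 + 6.6 + 8.9 + 1.3 + 5.0 + 8.5 + 6.7 + 7.6 + 6.2) / 11 = 68.9000 / 11 = 6.2636
UCL_R = D₄·R̄ = 2.114 × 6.2636 = 13.2413

13.24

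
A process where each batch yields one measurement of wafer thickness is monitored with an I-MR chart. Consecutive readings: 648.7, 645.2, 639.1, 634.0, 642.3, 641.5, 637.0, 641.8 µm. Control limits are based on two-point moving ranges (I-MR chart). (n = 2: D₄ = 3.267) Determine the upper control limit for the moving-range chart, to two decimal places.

Moving ranges: 3.5, 6.1, 5.1, 8.3, 0.8, 4.5, 4.8; M̄R̄ = 33.1000 / 7 = 4.7286
UCL_MR = D₄·M̄R̄ = 3.267 × 4.7286 = 15.4482

15.45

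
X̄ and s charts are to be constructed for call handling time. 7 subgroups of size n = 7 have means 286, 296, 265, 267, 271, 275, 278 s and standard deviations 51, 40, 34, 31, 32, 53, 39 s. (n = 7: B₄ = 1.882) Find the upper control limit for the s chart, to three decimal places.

75.280

s̄ = (51 + 40 + 34 + 31 + 32 + 53 + 39) / 7 = 40.0000
UCL_s = B₄·s̄ = 1.882 × 40.0000 = 75.2800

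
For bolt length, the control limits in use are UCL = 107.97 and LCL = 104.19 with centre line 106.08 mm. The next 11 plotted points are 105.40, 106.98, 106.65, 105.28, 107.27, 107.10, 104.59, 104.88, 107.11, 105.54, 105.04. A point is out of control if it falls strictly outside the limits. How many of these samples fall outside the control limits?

0

All 11 points lie within [104.19, 107.97].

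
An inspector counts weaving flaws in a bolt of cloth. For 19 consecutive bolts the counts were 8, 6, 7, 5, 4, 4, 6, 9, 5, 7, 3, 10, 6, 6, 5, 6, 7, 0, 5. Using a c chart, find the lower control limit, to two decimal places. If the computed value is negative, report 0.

c̄ = (8 + 6 + 7 + 5 + 4 + 4 + 6 + 9 + 5 + 7 + 3 + 10 + 6 + 6 + 5 + 6 + 7 + 0 + 5) / 19 = 109 / 19 = 5.7368
LCL = c̄ − 3√c̄ = 5.7368 − 3 × 2.3952 = -1.4487 → 0 (cannot be negative)

0.00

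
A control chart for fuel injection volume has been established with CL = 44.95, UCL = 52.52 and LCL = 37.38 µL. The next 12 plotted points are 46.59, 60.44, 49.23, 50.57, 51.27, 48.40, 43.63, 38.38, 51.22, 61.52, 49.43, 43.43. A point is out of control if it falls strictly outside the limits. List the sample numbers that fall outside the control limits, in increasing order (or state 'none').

Compare each point to [37.38, 52.52]: sample 2 = 60.44 > UCL; sample 10 = 61.52 > UCL.

2, 10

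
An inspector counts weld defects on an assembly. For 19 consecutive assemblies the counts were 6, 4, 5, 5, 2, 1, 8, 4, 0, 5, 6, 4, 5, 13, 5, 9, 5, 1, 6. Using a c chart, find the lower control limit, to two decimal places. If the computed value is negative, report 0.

c̄ = (6 + 4 + 5 + 5 + 2 + 1 + 8 + 4 + 0 + 5 + 6 + 4 + 5 + 13 + 5 + 9 + 5 + 1 + 6) / 19 = 94 / 19 = 4.9474
LCL = c̄ − 3√c̄ = 4.9474 − 3 × 2.2243 = -1.7254 → 0 (cannot be negative)

0.00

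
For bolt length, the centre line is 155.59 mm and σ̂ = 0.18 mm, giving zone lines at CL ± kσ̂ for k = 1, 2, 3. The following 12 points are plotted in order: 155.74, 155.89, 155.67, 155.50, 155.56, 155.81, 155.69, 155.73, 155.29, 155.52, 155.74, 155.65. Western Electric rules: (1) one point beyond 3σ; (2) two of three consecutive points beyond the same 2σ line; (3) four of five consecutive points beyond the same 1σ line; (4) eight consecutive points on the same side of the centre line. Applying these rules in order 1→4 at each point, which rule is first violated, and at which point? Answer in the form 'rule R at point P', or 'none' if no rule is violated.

none

Zone of each point (C = within 1σ̂, B = 1σ̂–2σ̂, A = 2σ̂–3σ̂, * = beyond 3σ̂; sign = side of CL): 1:+C, 2:+B, 3:+C, 4:-C, 5:-C, 6:+B, 7:+C, 8:+C, 9:-B, 10:-C, 11:+C, 12:+C
No rule fires across all 12 points.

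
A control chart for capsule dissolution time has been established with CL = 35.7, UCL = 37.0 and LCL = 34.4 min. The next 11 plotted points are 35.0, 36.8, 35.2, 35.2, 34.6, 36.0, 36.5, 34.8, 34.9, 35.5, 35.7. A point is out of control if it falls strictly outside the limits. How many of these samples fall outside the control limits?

All 11 points lie within [34.4, 37.0].

0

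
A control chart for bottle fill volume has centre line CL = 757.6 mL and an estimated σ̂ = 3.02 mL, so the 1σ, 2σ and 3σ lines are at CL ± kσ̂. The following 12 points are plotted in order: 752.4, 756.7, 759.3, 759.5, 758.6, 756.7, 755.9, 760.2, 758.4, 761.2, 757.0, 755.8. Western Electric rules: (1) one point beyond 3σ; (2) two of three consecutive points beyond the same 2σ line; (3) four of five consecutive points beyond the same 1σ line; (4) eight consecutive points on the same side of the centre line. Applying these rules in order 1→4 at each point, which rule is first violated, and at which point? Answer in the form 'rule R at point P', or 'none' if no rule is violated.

Zone of each point (C = within 1σ̂, B = 1σ̂–2σ̂, A = 2σ̂–3σ̂, * = beyond 3σ̂; sign = side of CL): 1:-B, 2:-C, 3:+C, 4:+C, 5:+C, 6:-C, 7:-C, 8:+C, 9:+C, 10:+B, 11:-C, 12:-C
No rule fires across all 12 points.

none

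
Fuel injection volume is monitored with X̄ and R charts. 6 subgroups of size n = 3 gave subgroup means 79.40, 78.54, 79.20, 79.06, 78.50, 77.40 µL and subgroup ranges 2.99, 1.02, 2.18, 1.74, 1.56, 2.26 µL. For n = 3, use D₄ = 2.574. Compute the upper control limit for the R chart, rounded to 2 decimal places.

5.04

R̄ = (2.99 + 1.02 + 2.18 + 1.74 + 1.56 + 2.26) / 6 = 11.7500 / 6 = 1.9583
UCL_R = D₄·R̄ = 2.574 × 1.9583 = 5.0407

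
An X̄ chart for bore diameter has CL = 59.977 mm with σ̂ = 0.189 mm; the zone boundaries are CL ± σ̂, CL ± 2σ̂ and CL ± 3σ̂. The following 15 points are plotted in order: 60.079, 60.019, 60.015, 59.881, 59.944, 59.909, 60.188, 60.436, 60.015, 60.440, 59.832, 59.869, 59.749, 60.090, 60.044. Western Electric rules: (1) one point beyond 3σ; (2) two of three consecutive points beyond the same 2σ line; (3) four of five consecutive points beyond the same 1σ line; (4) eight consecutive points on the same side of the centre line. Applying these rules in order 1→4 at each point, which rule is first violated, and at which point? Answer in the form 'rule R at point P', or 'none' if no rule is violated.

rule 2 at point 10

Zone of each point (C = within 1σ̂, B = 1σ̂–2σ̂, A = 2σ̂–3σ̂, * = beyond 3σ̂; sign = side of CL): 1:+C, 2:+C, 3:+C, 4:-C, 5:-C, 6:-C, 7:+B, 8:+A, 9:+C, 10:+A, 11:-C, 12:-C, 13:-B, 14:+C, 15:+C
Rule 2 (two of three consecutive points beyond the same 2σ limit) is satisfied at point 10.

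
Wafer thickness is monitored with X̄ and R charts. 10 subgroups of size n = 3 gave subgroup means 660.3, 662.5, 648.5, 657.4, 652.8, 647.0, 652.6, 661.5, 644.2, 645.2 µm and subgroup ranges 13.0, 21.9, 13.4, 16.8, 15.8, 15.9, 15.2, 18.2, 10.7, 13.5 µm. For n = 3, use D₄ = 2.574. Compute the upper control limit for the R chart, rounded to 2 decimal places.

39.74

R̄ = (13.0 + 21.9 + 13.4 + 16.8 + 15.8 + 15.9 + 15.2 + 18.2 + 10.7 + 13.5) / 10 = 154.4000 / 10 = 15.4400
UCL_R = D₄·R̄ = 2.574 × 15.4400 = 39.7426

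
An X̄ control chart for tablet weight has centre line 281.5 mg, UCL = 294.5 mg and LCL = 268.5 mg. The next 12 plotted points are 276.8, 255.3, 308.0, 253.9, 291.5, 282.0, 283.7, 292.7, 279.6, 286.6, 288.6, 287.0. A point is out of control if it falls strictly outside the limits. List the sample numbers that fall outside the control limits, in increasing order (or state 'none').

2, 3, 4

Compare each point to [268.5, 294.5]: sample 2 = 255.3 < LCL; sample 3 = 308.0 > UCL; sample 4 = 253.9 < LCL.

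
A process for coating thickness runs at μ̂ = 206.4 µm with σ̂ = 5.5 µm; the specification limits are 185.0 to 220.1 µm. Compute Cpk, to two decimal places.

0.83

Cpu = (USL − μ̂) / (3σ̂) = (220.1 − 206.4) / (3 × 5.5) = 0.8303; Cpl = (μ̂ − LSL) / (3σ̂) = (206.4 − 185.0) / (3 × 5.5) = 1.2970; Cpk = min(Cpu, Cpl) = 0.8303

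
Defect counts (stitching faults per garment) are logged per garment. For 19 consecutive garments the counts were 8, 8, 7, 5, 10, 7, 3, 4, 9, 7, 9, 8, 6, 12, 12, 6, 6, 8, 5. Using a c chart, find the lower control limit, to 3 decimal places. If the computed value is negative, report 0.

c̄ = (8 + 8 + 7 + 5 + 10 + 7 + 3 + 4 + 9 + 7 + 9 + 8 + 6 + 12 + 12 + 6 + 6 + 8 + 5) / 19 = 140 / 19 = 7.3684
LCL = c̄ − 3√c̄ = 7.3684 − 3 × 2.7145 = -0.7750 → 0 (cannot be negative)

0.000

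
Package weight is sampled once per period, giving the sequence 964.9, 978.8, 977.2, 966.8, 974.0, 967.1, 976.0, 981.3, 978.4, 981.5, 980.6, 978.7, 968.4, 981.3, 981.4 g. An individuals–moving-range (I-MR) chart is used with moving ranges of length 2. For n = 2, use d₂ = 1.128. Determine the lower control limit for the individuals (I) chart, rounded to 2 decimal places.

X̄ = (964.9 + 978.8 + 977.2 + 966.8 + 974.0 + 967.1 + 976.0 + 981.3 + 978.4 + 981.5 + 980.6 + 978.7 + 968.4 + 981.3 + 981.4) / 15 = 975.7600
Moving ranges: 13.9, 1.6, 10.4, 7.2, 6.9, 8.9, 5.3, 2.9, 3.1, 0.9, 1.9, 10.3, 12.9, 0.1; M̄R̄ = 86.3000 / 14 = 6.1643
LCL = X̄ − 3·M̄R̄/d₂ = 975.7600 − 3 × 6.1643 / 1.128 = 959.3656

959.37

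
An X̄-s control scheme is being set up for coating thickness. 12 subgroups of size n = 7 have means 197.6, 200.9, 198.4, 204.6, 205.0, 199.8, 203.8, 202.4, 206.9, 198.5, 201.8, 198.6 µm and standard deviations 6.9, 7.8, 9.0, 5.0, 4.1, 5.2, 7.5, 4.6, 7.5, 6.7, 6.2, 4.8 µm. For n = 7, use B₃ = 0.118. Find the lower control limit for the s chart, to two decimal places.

0.74

s̄ = (6.9 + 7.8 + 9.0 + 5.0 + 4.1 + 5.2 + 7.5 + 4.6 + 7.5 + 6.7 + 6.2 + 4.8) / 12 = 6.2750
LCL_s = B₃·s̄ = 0.118 × 6.2750 = 0.7404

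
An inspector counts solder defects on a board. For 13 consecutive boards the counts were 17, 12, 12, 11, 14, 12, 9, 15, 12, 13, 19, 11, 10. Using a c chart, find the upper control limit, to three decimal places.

23.599

c̄ = (17 + 12 + 12 + 11 + 14 + 12 + 9 + 15 + 12 + 13 + 19 + 11 + 10) / 13 = 167 / 13 = 12.8462
UCL = c̄ + 3√c̄ = 12.8462 + 3 × √12.8462 = 12.8462 + 3 × 3.5842 = 23.5986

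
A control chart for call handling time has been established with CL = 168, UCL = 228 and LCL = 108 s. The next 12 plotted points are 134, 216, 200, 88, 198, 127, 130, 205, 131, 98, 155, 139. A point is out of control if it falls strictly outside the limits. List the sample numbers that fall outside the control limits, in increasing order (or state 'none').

4, 10

Compare each point to [108, 228]: sample 4 = 88 < LCL; sample 10 = 98 < LCL.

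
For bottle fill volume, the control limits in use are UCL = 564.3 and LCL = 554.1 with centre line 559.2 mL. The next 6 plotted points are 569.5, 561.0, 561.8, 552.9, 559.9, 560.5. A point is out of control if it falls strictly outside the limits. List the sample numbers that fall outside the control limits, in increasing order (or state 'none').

1, 4

Compare each point to [554.1, 564.3]: sample 1 = 569.5 > UCL; sample 4 = 552.9 < LCL.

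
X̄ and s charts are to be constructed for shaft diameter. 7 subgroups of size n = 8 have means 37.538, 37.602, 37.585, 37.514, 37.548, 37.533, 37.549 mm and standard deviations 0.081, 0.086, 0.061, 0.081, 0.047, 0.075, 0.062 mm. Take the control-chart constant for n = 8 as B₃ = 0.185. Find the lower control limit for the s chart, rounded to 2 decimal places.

s̄ = (0.081 + 0.086 + 0.061 + 0.081 + 0.047 + 0.075 + 0.062) / 7 = 0.0704
LCL_s = B₃·s̄ = 0.185 × 0.0704 = 0.0130

0.01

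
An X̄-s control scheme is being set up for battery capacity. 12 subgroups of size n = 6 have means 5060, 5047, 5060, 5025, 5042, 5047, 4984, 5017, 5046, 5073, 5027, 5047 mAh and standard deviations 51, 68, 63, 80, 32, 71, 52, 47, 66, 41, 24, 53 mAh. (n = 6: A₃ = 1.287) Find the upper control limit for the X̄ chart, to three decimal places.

5109.081

X̄̄ = (5060 + 5047 + 5060 + 5025 + 5042 + 5047 + 4984 + 5017 + 5046 + 5073 + 5027 + 5047) / 12 = 5039.5833
s̄ = (51 + 68 + 63 + 80 + 32 + 71 + 52 + 47 + 66 + 41 + 24 + 53) / 12 = 54.0000
UCL = X̄̄ + A₃·s̄ = 5039.5833 + 1.287 × 54.0000 = 5109.0813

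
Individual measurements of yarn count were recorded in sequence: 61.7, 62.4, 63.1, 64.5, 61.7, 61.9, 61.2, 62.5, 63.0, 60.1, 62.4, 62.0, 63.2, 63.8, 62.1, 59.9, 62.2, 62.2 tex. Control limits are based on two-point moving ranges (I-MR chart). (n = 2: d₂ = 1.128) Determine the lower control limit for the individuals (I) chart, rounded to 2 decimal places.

58.79

X̄ = (61.7 + 62.4 + 63.1 + 64.5 + 61.7 + 61.9 + 61.2 + 62.5 + 63.0 + 60.1 + 62.4 + 62.0 + 63.2 + 63.8 + 62.1 + 59.9 + 62.2 + 62.2) / 18 = 62.2167
Moving ranges: 0.7, 0.7, 1.4, 2.8, 0.2, 0.7, 1.3, 0.5, 2.9, 2.3, 0.4, 1.2, 0.6, 1.7, 2.2, 2.3, 0.0; M̄R̄ = 21.9000 / 17 = 1.2882
LCL = X̄ − 3·M̄R̄/d₂ = 62.2167 − 3 × 1.2882 / 1.128 = 58.7905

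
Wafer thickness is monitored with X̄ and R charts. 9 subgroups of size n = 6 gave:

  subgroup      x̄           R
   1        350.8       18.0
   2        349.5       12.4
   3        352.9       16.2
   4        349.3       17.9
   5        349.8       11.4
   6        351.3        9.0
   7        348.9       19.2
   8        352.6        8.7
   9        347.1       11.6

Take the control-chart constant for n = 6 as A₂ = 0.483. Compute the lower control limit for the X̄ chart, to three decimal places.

343.568

X̄̄ = (350.8 + 349.5 + 352.9 + 349.3 + 349.8 + 351.3 + 348.9 + 352.6 + 347.1) / 9 = 3152.2000 / 9 = 350.2444
R̄ = (18.0 + 12.4 + 16.2 + 17.9 + 11.4 + 9.0 + 19.2 + 8.7 + 11.6) / 9 = 124.4000 / 9 = 13.8222
LCL = X̄̄ − A₂·R̄ = 350.2444 − 0.483 × 13.8222 = 343.5683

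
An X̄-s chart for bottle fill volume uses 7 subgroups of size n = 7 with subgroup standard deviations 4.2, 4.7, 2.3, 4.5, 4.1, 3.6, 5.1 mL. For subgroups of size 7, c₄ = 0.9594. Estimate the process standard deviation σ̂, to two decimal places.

4.24

s̄ = (4.2 + 4.7 + 2.3 + 4.5 + 4.1 + 3.6 + 5.1) / 7 = 4.0714
σ̂ = s̄ / c₄ = 4.0714 / 0.9594 = 4.2437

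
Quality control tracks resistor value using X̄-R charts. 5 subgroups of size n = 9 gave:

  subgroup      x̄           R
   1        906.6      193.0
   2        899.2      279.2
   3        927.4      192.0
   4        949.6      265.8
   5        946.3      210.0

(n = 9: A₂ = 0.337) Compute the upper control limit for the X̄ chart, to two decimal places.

X̄̄ = (906.6 + 899.2 + 927.4 + 949.6 + 946.3) / 5 = 4629.1000 / 5 = 925.8200
R̄ = (193.0 + 279.2 + 192.0 + 265.8 + 210.0) / 5 = 1140.0000 / 5 = 228.0000
UCL = X̄̄ + A₂·R̄ = 925.8200 + 0.337 × 228.0000 = 1002.6560

1002.66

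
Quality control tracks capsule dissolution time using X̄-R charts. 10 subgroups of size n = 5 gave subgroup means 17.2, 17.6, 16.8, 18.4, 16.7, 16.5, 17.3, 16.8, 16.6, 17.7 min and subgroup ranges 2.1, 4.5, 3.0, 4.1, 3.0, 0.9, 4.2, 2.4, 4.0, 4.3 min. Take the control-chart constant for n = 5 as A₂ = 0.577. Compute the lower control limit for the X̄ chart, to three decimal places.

15.285

X̄̄ = (17.2 + 17.6 + 16.8 + 18.4 + 16.7 + 16.5 + 17.3 + 16.8 + 16.6 + 17.7) / 10 = 171.6000 / 10 = 17.1600
R̄ = (2.1 + 4.5 + 3.0 + 4.1 + 3.0 + 0.9 + 4.2 + 2.4 + 4.0 + 4.3) / 10 = 32.5000 / 10 = 3.2500
LCL = X̄̄ − A₂·R̄ = 17.1600 − 0.577 × 3.2500 = 15.2848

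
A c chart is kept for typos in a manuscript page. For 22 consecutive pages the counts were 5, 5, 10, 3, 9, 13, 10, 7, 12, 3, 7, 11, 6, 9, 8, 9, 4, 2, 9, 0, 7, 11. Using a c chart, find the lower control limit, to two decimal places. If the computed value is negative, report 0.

0.00

c̄ = (5 + 5 + 10 + 3 + 9 + 13 + 10 + 7 + 12 + 3 + 7 + 11 + 6 + 9 + 8 + 9 + 4 + 2 + 9 + 0 + 7 + 11) / 22 = 160 / 22 = 7.2727
LCL = c̄ − 3√c̄ = 7.2727 − 3 × 2.6968 = -0.8177 → 0 (cannot be negative)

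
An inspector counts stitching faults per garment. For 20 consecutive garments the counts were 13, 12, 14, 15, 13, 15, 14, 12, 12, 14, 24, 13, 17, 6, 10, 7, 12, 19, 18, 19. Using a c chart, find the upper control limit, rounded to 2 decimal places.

25.15

c̄ = (13 + 12 + 14 + 15 + 13 + 15 + 14 + 12 + 12 + 14 + 24 + 13 + 17 + 6 + 10 + 7 + 12 + 19 + 18 + 19) / 20 = 279 / 20 = 13.9500
UCL = c̄ + 3√c̄ = 13.9500 + 3 × √13.9500 = 13.9500 + 3 × 3.7350 = 25.1549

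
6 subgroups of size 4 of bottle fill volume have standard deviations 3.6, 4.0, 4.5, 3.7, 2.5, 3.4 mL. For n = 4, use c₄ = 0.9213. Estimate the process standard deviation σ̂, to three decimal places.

3.926

s̄ = (3.6 + 4.0 + 4.5 + 3.7 + 2.5 + 3.4) / 6 = 3.6167
σ̂ = s̄ / c₄ = 3.6167 / 0.9213 = 3.9256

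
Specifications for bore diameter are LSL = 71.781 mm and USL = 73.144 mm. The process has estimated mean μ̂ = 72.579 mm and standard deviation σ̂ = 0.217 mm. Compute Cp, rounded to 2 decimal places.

Cp = (USL − LSL) / (6σ̂) = (73.144 − 71.781) / (6 × 0.217) = 1.3630 / 1.3020 = 1.0469

1.05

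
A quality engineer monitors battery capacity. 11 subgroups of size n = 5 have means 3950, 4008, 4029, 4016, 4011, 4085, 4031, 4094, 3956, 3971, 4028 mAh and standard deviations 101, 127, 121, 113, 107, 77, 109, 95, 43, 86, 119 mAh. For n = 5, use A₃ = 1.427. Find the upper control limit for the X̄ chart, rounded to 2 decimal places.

X̄̄ = (3950 + 4008 + 4029 + 4016 + 4011 + 4085 + 4031 + 4094 + 3956 + 3971 + 4028) / 11 = 4016.2727
s̄ = (101 + 127 + 121 + 113 + 107 + 77 + 109 + 95 + 43 + 86 + 119) / 11 = 99.8182
UCL = X̄̄ + A₃·s̄ = 4016.2727 + 1.427 × 99.8182 = 4158.7133

4158.71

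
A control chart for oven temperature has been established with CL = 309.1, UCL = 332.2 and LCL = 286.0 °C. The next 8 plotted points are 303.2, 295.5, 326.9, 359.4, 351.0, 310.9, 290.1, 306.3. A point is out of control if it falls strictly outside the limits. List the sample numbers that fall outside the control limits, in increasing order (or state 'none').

4, 5

Compare each point to [286.0, 332.2]: sample 4 = 359.4 > UCL; sample 5 = 351.0 > UCL.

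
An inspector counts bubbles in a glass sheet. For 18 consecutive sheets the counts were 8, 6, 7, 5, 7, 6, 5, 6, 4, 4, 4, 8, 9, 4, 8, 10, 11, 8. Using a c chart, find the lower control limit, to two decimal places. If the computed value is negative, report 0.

0.00

c̄ = (8 + 6 + 7 + 5 + 7 + 6 + 5 + 6 + 4 + 4 + 4 + 8 + 9 + 4 + 8 + 10 + 11 + 8) / 18 = 120 / 18 = 6.6667
LCL = c̄ − 3√c̄ = 6.6667 − 3 × 2.5820 = -1.0793 → 0 (cannot be negative)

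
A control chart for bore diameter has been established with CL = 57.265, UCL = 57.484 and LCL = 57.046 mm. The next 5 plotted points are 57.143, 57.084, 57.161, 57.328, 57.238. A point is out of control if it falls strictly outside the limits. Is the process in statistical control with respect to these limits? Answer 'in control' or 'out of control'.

All 5 points lie within [57.046, 57.484].

in control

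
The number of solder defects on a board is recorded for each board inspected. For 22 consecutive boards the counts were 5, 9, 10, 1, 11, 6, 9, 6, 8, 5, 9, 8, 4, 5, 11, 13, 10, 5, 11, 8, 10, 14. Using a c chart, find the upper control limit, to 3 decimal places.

16.624

c̄ = (5 + 9 + 10 + 1 + 11 + 6 + 9 + 6 + 8 + 5 + 9 + 8 + 4 + 5 + 11 + 13 + 10 + 5 + 11 + 8 + 10 + 14) / 22 = 178 / 22 = 8.0909
UCL = c̄ + 3√c̄ = 8.0909 + 3 × √8.0909 = 8.0909 + 3 × 2.8445 = 16.6243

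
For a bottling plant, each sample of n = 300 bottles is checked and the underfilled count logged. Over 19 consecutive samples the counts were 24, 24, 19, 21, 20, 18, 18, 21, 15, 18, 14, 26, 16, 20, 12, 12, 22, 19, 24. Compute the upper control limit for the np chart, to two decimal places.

31.79

p̄ = Σdᵢ / (k·n) = 363 / (19 × 300) = 0.06368
UCL = np̄ + 3·√(np̄(1−p̄)) = 19.1053 + 3 × √(19.1053×0.93632) = 19.1053 + 3 × 4.2295 = 31.7937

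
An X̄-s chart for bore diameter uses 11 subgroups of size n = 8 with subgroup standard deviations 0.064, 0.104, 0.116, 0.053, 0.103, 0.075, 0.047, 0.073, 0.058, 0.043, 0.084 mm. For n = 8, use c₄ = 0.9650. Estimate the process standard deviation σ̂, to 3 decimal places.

s̄ = (0.064 + 0.104 + 0.116 + 0.053 + 0.103 + 0.075 + 0.047 + 0.073 + 0.058 + 0.043 + 0.084) / 11 = 0.0745
σ̂ = s̄ / c₄ = 0.0745 / 0.9650 = 0.0772

0.077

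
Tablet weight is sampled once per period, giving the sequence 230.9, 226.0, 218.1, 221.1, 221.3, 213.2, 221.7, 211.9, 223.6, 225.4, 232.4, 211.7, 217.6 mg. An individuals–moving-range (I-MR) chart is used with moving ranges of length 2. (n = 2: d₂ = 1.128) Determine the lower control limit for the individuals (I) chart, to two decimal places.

201.31

X̄ = (230.9 + 226.0 + 218.1 + 221.1 + 221.3 + 213.2 + 221.7 + 211.9 + 223.6 + 225.4 + 232.4 + 211.7 + 217.6) / 13 = 221.1462
Moving ranges: 4.9, 7.9, 3.0, 0.2, 8.1, 8.5, 9.8, 11.7, 1.8, 7.0, 20.7, 5.9; M̄R̄ = 89.5000 / 12 = 7.4583
LCL = X̄ − 3·M̄R̄/d₂ = 221.1462 − 3 × 7.4583 / 1.128 = 201.3102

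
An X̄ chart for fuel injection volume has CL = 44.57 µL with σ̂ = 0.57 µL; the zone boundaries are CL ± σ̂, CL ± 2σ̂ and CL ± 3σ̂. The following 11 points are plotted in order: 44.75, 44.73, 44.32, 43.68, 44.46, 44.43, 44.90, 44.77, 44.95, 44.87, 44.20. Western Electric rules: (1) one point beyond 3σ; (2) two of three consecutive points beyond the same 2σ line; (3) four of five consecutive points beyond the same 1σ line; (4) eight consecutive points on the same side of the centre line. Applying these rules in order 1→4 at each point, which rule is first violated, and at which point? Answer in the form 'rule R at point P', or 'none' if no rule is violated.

Zone of each point (C = within 1σ̂, B = 1σ̂–2σ̂, A = 2σ̂–3σ̂, * = beyond 3σ̂; sign = side of CL): 1:+C, 2:+C, 3:-C, 4:-B, 5:-C, 6:-C, 7:+C, 8:+C, 9:+C, 10:+C, 11:-C
No rule fires across all 11 points.

none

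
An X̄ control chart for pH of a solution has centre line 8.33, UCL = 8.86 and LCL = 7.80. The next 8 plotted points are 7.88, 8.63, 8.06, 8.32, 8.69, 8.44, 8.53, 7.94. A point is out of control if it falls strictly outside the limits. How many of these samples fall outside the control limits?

All 8 points lie within [7.80, 8.86].

0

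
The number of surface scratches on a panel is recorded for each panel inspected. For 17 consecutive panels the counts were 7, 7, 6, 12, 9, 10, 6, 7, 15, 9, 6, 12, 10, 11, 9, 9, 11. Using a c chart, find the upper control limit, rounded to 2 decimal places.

18.26

c̄ = (7 + 7 + 6 + 12 + 9 + 10 + 6 + 7 + 15 + 9 + 6 + 12 + 10 + 11 + 9 + 9 + 11) / 17 = 156 / 17 = 9.1765
UCL = c̄ + 3√c̄ = 9.1765 + 3 × √9.1765 = 9.1765 + 3 × 3.0293 = 18.2643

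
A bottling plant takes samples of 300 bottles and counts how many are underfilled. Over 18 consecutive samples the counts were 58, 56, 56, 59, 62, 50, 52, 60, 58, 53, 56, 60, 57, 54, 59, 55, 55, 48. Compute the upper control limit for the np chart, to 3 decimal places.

76.246

p̄ = Σdᵢ / (k·n) = 1008 / (18 × 300) = 0.18667
UCL = np̄ + 3·√(np̄(1−p̄)) = 56.0000 + 3 × √(56.0000×0.81333) = 56.0000 + 3 × 6.7488 = 76.2465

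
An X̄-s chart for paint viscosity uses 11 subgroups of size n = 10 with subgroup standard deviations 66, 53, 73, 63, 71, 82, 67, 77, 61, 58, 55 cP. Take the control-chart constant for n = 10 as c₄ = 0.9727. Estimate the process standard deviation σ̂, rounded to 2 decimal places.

67.85

s̄ = (66 + 53 + 73 + 63 + 71 + 82 + 67 + 77 + 61 + 58 + 55) / 11 = 66.0000
σ̂ = s̄ / c₄ = 66.0000 / 0.9727 = 67.8524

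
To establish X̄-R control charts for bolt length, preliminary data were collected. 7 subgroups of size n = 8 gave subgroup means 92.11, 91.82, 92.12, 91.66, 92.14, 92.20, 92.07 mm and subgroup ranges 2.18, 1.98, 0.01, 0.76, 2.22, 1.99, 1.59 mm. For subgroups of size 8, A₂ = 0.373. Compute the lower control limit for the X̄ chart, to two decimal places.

X̄̄ = (92.11 + 91.82 + 92.12 + 91.66 + 92.14 + 92.20 + 92.07) / 7 = 644.1200 / 7 = 92.0171
R̄ = (2.18 + 1.98 + 0.01 + 0.76 + 2.22 + 1.99 + 1.59) / 7 = 10.7300 / 7 = 1.5329
LCL = X̄̄ − A₂·R̄ = 92.0171 − 0.373 × 1.5329 = 91.4454

91.45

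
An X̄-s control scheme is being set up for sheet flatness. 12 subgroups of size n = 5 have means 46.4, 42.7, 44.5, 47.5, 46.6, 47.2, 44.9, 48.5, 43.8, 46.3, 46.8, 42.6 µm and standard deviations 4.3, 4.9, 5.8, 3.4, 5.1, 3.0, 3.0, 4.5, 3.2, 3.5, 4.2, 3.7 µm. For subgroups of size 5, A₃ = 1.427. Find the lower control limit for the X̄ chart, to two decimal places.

39.87

X̄̄ = (46.4 + 42.7 + 44.5 + 47.5 + 46.6 + 47.2 + 44.9 + 48.5 + 43.8 + 46.3 + 46.8 + 42.6) / 12 = 45.6500
s̄ = (4.3 + 4.9 + 5.8 + 3.4 + 5.1 + 3.0 + 3.0 + 4.5 + 3.2 + 3.5 + 4.2 + 3.7) / 12 = 4.0500
LCL = X̄̄ − A₃·s̄ = 45.6500 − 1.427 × 4.0500 = 39.8706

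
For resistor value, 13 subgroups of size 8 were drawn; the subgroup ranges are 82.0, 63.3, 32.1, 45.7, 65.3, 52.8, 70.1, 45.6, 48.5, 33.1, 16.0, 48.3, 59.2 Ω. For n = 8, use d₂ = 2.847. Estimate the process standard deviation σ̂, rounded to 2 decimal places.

17.89

R̄ = (82.0 + 63.3 + 32.1 + 45.7 + 65.3 + 52.8 + 70.1 + 45.6 + 48.5 + 33.1 + 16.0 + 48.3 + 59.2) / 13 = 50.9231
σ̂ = R̄ / d₂ = 50.9231 / 2.847 = 17.8866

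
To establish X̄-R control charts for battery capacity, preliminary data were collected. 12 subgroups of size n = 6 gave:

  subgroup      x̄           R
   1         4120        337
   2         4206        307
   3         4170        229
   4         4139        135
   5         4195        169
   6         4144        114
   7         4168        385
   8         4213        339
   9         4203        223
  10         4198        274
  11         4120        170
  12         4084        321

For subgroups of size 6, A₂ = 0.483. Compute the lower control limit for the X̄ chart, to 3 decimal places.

4042.463

X̄̄ = (4120 + 4206 + 4170 + 4139 + 4195 + 4144 + 4168 + 4213 + 4203 + 4198 + 4120 + 4084) / 12 = 49960.0000 / 12 = 4163.3333
R̄ = (337 + 307 + 229 + 135 + 169 + 114 + 385 + 339 + 223 + 274 + 170 + 321) / 12 = 3003.0000 / 12 = 250.2500
LCL = X̄̄ − A₂·R̄ = 4163.3333 − 0.483 × 250.2500 = 4042.4626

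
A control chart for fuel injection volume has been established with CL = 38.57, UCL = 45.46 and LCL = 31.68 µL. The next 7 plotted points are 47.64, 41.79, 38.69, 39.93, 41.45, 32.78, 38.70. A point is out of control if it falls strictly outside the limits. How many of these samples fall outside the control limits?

1

Compare each point to [31.68, 45.46]: sample 1 = 47.64 > UCL.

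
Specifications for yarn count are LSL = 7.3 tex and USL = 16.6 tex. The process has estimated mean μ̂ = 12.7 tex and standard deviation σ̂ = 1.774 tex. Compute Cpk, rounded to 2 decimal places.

0.73

Cpu = (USL − μ̂) / (3σ̂) = (16.6 − 12.7) / (3 × 1.774) = 0.7328; Cpl = (μ̂ − LSL) / (3σ̂) = (12.7 − 7.3) / (3 × 1.774) = 1.0147; Cpk = min(Cpu, Cpl) = 0.7328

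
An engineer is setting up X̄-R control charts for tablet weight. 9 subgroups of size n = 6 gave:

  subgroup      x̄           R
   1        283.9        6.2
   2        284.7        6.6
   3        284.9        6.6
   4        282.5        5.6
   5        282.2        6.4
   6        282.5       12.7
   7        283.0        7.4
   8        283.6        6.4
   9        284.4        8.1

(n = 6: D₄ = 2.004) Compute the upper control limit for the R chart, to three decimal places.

14.696

R̄ = (6.2 + 6.6 + 6.6 + 5.6 + 6.4 + 12.7 + 7.4 + 6.4 + 8.1) / 9 = 66.0000 / 9 = 7.3333
UCL_R = D₄·R̄ = 2.004 × 7.3333 = 14.6960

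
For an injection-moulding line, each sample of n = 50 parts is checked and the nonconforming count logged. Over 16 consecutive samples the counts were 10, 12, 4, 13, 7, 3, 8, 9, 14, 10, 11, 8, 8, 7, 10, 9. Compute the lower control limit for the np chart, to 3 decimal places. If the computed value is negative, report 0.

p̄ = Σdᵢ / (k·n) = 143 / (16 × 50) = 0.17875
LCL = np̄ − 3·√(np̄(1−p̄)) = 8.9375 − 3 × 2.7092 = 0.8098

0.810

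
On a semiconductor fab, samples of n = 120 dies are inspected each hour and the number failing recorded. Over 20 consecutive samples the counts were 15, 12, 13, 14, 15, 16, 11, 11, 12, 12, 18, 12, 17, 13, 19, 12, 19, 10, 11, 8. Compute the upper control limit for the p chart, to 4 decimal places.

p̄ = Σdᵢ / (k·n) = 270 / (20 × 120) = 0.11250
UCL = p̄ + 3·√(p̄(1−p̄)/n) = 0.11250 + 3 × √(0.11250×0.88750/120) = 0.11250 + 3 × 0.02884 = 0.19903

0.1990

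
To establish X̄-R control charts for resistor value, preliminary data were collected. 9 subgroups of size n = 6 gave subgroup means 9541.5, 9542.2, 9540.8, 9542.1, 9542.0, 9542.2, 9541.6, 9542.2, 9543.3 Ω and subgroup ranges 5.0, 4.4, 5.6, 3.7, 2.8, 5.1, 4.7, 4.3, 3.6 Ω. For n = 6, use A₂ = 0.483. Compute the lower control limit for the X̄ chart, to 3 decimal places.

9539.885

X̄̄ = (9541.5 + 9542.2 + 9540.8 + 9542.1 + 9542.0 + 9542.2 + 9541.6 + 9542.2 + 9543.3) / 9 = 85877.9000 / 9 = 9541.9889
R̄ = (5.0 + 4.4 + 5.6 + 3.7 + 2.8 + 5.1 + 4.7 + 4.3 + 3.6) / 9 = 39.2000 / 9 = 4.3556
LCL = X̄̄ − A₂·R̄ = 9541.9889 − 0.483 × 4.3556 = 9539.8852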